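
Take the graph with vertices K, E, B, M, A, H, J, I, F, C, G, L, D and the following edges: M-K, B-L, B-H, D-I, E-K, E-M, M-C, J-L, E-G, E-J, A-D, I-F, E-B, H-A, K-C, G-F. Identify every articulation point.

E

Removing E increases the component count from 1 to 2, so E is a cut vertex.
By contrast removing F leaves 1 component; it is not a cut vertex. No other vertex is a cut vertex either.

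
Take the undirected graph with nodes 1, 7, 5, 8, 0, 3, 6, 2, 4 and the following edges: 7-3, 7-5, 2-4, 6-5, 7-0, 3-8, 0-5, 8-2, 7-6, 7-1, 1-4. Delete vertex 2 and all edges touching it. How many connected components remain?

With 2 gone, the remaining components are: {0, 1, 3, 4, 5, 6, 7, 8}.
That is 1 component.

1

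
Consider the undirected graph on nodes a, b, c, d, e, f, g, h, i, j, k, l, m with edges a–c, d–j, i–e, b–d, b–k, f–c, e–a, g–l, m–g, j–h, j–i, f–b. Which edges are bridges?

b-k, g-l, g-m, h-j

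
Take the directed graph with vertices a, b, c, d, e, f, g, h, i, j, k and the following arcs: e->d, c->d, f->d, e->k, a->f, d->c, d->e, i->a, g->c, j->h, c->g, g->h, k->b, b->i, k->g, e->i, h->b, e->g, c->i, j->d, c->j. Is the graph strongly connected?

From j we can reach every vertex (a, b, c, d, e, f, g, h, i, j, k), and every vertex can reach j (a, b, c, d, e, f, g, h, i, j, k). So the whole graph is one strongly connected component.

Yes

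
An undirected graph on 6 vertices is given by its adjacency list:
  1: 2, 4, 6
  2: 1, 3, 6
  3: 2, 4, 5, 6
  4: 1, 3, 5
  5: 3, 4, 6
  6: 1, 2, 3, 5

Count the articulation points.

0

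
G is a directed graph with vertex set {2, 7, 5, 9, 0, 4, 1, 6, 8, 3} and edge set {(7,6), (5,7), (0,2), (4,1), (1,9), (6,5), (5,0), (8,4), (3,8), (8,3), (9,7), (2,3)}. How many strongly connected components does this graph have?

{0, 1, 2, 3, 4, 5, 6, 7, 8, 9} are all mutually reachable — one SCC of size 10.
That gives 1 strongly connected component.

1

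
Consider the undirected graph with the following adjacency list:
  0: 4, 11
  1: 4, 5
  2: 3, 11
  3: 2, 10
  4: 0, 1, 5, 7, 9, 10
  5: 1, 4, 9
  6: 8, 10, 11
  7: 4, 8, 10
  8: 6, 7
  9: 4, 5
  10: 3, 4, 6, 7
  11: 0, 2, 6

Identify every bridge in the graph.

none

The edges on the cycle 4-0-11-2-3-10-4 are not bridges since each lies on that cycle.
Every edge lies on some cycle, so there are no bridges.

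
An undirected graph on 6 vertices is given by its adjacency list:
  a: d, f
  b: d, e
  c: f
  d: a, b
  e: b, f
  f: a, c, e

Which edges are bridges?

c-f

The edges on the cycle a-f-e-b-d-a are not bridges since each lies on that cycle.
But removing f-c disconnects f from c — this is a bridge.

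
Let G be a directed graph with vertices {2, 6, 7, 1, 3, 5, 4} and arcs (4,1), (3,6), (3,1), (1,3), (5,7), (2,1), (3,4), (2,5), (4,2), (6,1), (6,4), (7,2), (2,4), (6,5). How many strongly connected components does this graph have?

{1, 2, 3, 4, 5, 6, 7} are all mutually reachable — one SCC of size 7.
That gives 1 strongly connected component.

1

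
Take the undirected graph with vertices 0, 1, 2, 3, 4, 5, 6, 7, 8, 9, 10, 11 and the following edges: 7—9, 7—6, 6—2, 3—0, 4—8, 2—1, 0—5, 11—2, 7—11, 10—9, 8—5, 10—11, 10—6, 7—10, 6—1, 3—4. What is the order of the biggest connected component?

Starting from 0 we can reach 0, 3, 4, 5, 8. That is one component of size 5.
Starting from 1 we can reach 1, 2, 6, 7, 9, 10, 11. That is one component of size 7.
The largest has 7 vertices.

7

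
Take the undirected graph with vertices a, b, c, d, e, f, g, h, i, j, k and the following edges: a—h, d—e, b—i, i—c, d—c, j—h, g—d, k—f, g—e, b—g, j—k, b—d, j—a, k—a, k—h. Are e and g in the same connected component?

From e we can reach b, c, d, e, g, i, which includes g.

Yes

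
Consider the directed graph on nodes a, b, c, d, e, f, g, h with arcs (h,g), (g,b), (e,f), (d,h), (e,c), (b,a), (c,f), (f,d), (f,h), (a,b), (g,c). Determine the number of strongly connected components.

3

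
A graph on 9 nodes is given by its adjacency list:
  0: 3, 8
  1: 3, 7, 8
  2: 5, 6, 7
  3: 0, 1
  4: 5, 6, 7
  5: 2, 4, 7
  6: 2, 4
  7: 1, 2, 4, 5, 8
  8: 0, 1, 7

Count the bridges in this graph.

0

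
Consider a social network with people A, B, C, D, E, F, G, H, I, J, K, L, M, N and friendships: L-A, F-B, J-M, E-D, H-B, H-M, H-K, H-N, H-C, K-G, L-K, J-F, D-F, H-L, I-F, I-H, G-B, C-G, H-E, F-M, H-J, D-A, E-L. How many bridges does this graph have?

The edges on the cycle H-E-L-H are not bridges since each lies on that cycle.
But removing H-N disconnects H from N — this is a bridge.

1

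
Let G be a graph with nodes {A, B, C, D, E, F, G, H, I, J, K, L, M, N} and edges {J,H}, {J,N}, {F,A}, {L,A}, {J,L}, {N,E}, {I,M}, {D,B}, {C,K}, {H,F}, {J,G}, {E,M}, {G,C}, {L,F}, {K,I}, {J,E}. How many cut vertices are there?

Removing J increases the component count from 2 to 3, so J is a cut vertex.
By contrast removing G leaves 2 components; it is not a cut vertex. No other vertex is a cut vertex either.

1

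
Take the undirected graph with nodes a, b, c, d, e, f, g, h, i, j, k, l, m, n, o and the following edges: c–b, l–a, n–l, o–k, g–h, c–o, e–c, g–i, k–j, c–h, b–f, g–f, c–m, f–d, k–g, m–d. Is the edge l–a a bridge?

Yes

Removing l–a leaves no path between l and a: the component count goes from 2 to 3. So it is a bridge.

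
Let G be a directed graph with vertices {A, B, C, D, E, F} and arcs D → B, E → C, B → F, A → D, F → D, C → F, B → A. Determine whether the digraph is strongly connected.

There is no directed path from D to E, so the graph is not strongly connected.

No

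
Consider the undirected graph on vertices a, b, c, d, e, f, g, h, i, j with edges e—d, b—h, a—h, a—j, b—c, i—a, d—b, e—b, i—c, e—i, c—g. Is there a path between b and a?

From b we can reach a, b, c, d, e, g, h, i, j, which includes a.

Yes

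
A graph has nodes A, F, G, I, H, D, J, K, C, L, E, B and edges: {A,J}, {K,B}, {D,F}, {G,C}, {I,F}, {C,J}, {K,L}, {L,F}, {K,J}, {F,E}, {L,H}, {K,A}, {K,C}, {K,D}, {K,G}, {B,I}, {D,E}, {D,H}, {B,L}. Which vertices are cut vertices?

K

Removing K increases the component count from 1 to 2, so K is a cut vertex.
By contrast removing E leaves 1 component; it is not a cut vertex. No other vertex is a cut vertex either.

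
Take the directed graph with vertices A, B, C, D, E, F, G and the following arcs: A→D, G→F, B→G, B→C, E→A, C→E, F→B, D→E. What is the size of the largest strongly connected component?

3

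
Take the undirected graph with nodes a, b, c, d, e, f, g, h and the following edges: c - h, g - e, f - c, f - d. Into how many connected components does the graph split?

4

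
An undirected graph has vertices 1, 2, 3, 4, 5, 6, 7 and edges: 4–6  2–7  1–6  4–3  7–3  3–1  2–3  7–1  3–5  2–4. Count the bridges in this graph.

1

The edges on the cycle 2-4-6-1-3-7-2 are not bridges since each lies on that cycle.
But removing 5–3 disconnects 5 from 3 — this is a bridge.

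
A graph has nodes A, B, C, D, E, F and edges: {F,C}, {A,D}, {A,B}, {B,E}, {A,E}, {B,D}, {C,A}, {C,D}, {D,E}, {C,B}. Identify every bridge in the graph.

The edges on the cycle A-D-E-A are not bridges since each lies on that cycle.
But removing F - C disconnects F from C — this is a bridge.

C-F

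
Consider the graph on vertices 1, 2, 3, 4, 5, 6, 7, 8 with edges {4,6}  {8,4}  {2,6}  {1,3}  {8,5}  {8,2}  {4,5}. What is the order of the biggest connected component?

7 is isolated — a component by itself.
Starting from 1 we can reach 1, 3. That is one component of size 2.
Starting from 2 we can reach 2, 4, 5, 6, 8. That is one component of size 5.
The largest has 5 vertices.

5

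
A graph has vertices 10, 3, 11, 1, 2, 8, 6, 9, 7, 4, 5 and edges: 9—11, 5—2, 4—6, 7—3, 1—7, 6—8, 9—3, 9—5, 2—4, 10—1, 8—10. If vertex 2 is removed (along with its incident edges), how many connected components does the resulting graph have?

1

With 2 gone, the remaining components are: {1, 3, 4, 5, 6, 7, 8, 9, 10, 11}.
That is 1 component.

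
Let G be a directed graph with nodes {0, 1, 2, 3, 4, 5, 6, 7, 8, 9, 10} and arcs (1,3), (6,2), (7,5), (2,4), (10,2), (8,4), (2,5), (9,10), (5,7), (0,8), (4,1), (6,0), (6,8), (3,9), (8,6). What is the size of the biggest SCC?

6

{1, 2, 3, 4, 9, 10} are all mutually reachable — one SCC of size 6.
{0, 6, 8} are all mutually reachable — one SCC of size 3.
{5, 7} are all mutually reachable — one SCC of size 2.
The largest has 6 vertices.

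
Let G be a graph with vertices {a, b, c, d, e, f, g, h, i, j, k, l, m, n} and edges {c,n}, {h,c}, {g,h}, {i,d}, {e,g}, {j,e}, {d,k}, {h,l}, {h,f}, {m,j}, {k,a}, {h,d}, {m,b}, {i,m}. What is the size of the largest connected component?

Starting from a we can reach a, b, c, d, e, f, g, h, i, j, k, l, m, n. That is one component of size 14.
The largest has 14 vertices.

14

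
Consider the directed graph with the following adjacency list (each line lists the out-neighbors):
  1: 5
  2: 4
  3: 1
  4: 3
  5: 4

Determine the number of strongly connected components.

{1, 3, 4, 5} are all mutually reachable — one SCC of size 4.
{2} is an SCC by itself.
That gives 2 strongly connected components.

2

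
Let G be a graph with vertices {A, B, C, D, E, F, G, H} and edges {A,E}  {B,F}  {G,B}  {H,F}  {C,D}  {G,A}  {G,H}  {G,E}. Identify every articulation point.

Removing G increases the component count from 2 to 3, so G is a cut vertex.
By contrast removing H leaves 2 components; it is not a cut vertex. No other vertex is a cut vertex either.

G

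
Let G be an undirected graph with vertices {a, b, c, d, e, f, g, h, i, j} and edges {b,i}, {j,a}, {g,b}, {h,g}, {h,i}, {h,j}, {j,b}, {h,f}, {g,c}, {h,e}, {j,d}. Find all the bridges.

a-j, c-g, d-j, e-h, f-h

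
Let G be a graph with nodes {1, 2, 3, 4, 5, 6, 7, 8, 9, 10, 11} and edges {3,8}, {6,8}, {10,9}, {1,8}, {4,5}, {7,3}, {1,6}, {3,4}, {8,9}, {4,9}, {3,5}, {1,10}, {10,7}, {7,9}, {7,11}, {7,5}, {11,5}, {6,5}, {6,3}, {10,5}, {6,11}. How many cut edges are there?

0

The edges on the cycle 1-6-11-5-4-3-7-10-1 are not bridges since each lies on that cycle.
Every edge lies on some cycle, so there are no bridges.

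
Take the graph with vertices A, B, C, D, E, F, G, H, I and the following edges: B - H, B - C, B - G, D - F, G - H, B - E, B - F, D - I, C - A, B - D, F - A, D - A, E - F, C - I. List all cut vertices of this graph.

Removing B increases the component count from 1 to 2, so B is a cut vertex.
By contrast removing E leaves 1 component; it is not a cut vertex. No other vertex is a cut vertex either.

B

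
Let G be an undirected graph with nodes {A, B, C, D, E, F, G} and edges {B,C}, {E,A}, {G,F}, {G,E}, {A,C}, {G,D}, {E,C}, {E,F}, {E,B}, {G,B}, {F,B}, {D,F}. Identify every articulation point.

none

Removing D, for instance, still leaves 1 component. No single vertex removal increases the component count — the graph has no articulation points.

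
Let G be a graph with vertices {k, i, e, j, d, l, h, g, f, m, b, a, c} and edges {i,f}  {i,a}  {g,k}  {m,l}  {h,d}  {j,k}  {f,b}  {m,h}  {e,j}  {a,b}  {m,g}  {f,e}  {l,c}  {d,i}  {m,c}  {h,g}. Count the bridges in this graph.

0

The edges on the cycle m-l-c-m are not bridges since each lies on that cycle.
Every edge lies on some cycle, so there are no bridges.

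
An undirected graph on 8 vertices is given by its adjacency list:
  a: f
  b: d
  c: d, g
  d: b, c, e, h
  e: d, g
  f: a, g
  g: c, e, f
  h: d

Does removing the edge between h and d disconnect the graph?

Removing h-d leaves no path between h and d: the component count goes from 1 to 2. So it is a bridge.

Yes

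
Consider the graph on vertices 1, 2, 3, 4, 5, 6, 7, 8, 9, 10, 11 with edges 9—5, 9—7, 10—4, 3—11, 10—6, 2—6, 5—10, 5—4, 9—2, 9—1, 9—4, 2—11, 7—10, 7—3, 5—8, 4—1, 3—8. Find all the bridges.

none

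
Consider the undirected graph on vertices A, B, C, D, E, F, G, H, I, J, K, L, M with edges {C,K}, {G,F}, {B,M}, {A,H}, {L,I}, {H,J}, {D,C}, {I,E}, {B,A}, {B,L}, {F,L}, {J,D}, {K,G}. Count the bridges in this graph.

3

The edges on the cycle B-A-H-J-D-C-K-G-F-L-B are not bridges since each lies on that cycle.
But removing L - I disconnects L from I; removing I - E disconnects I from E; removing B - M disconnects B from M — these are bridges.
That makes 3 bridges.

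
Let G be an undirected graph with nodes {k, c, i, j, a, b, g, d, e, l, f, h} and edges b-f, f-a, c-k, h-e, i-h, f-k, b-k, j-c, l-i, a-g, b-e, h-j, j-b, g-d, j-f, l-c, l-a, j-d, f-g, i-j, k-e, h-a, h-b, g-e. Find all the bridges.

none

The edges on the cycle j-f-g-d-j are not bridges since each lies on that cycle.
Every edge lies on some cycle, so there are no bridges.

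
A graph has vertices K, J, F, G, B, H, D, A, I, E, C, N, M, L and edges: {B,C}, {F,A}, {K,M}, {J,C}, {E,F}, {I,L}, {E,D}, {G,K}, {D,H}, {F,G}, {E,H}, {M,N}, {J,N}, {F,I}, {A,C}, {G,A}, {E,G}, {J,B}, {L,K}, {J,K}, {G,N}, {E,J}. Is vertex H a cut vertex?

No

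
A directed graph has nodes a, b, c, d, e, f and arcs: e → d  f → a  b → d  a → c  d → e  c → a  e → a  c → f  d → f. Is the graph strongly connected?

There is no directed path from d to b, so the graph is not strongly connected.

No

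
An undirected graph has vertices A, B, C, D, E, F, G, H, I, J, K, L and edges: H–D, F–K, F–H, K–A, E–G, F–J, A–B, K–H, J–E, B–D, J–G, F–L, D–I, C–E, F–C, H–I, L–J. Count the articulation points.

Removing F increases the component count from 1 to 2, so F is a cut vertex.
By contrast removing D leaves 1 component; it is not a cut vertex. No other vertex is a cut vertex either.

1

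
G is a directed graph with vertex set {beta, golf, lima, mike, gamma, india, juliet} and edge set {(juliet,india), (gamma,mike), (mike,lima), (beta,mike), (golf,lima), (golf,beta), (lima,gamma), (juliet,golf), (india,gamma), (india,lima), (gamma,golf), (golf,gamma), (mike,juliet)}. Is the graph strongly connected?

From india we can reach every vertex (beta, golf, lima, mike, gamma, india, juliet), and every vertex can reach india (beta, golf, lima, mike, gamma, india, juliet). So the whole graph is one strongly connected component.

Yes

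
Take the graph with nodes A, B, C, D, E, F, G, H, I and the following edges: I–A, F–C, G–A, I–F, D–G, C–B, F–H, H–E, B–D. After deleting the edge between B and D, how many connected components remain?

1

B and D are still connected via B-C-F-I-A-G-D, so the component count stays at 1.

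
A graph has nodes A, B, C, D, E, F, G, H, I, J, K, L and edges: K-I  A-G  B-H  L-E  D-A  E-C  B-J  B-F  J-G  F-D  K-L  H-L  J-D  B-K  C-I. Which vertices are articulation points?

Removing B increases the component count from 1 to 2, so B is a cut vertex.
By contrast removing C leaves 1 component; it is not a cut vertex. No other vertex is a cut vertex either.

B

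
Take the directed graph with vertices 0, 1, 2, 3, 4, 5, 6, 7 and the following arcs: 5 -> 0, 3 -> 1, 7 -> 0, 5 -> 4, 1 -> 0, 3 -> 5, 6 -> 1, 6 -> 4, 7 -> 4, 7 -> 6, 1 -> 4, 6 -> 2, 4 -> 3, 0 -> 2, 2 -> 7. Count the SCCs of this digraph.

1

{0, 1, 2, 3, 4, 5, 6, 7} are all mutually reachable — one SCC of size 8.
That gives 1 strongly connected component.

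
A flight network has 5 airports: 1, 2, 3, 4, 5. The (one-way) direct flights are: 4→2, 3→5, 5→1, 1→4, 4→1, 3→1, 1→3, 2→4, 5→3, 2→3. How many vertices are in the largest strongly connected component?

5

{1, 2, 3, 4, 5} are all mutually reachable — one SCC of size 5.
The largest has 5 vertices.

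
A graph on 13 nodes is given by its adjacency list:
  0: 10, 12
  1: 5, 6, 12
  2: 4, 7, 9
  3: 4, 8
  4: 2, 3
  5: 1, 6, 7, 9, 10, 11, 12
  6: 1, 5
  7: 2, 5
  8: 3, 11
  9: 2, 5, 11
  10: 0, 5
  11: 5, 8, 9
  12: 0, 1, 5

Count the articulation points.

1

Removing 5 increases the component count from 1 to 2, so 5 is a cut vertex.
By contrast removing 8 leaves 1 component; it is not a cut vertex. No other vertex is a cut vertex either.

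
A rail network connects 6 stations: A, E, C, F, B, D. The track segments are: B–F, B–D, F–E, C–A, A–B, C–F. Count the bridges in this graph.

The edges on the cycle C-A-B-F-C are not bridges since each lies on that cycle.
But removing F–E disconnects F from E; removing B–D disconnects B from D — these are bridges.
That makes 2 bridges.

2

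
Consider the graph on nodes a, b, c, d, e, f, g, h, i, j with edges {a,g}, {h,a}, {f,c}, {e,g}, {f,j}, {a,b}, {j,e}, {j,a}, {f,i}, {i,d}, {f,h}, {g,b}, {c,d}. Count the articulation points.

Removing f increases the component count from 1 to 2, so f is a cut vertex.
By contrast removing b leaves 1 component; it is not a cut vertex. No other vertex is a cut vertex either.

1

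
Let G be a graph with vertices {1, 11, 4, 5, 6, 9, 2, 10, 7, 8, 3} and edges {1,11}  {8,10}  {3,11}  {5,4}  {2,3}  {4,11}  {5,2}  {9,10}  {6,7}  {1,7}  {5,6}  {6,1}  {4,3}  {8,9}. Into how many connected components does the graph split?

Starting from 8 we can reach 8, 9, 10. That is one component of size 3.
Starting from 1 we can reach 1, 2, 3, 4, 5, 6, 7, 11. That is one component of size 8.
Total: 2 components.

2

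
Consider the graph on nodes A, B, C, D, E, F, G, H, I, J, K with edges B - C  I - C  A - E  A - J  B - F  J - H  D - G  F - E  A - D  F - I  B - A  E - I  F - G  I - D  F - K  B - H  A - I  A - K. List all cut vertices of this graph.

none

Removing C, for instance, still leaves 1 component. No single vertex removal increases the component count — the graph has no articulation points.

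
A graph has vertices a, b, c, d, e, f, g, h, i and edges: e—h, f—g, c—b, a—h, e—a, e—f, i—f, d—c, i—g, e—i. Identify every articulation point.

c, e

Removing c increases the component count from 2 to 3, so c is a cut vertex.
Removing e increases the component count from 2 to 3, so e is a cut vertex.
By contrast removing h leaves 2 components; it is not a cut vertex. No other vertex is a cut vertex either.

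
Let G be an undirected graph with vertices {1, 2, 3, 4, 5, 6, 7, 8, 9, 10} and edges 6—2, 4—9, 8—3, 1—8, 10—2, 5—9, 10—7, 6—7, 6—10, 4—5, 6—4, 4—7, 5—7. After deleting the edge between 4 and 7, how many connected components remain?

2

4 and 7 are still connected via 4-6-7, so the component count stays at 2.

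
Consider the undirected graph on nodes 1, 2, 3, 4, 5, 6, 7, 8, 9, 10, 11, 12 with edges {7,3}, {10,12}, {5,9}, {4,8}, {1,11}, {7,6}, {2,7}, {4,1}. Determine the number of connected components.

4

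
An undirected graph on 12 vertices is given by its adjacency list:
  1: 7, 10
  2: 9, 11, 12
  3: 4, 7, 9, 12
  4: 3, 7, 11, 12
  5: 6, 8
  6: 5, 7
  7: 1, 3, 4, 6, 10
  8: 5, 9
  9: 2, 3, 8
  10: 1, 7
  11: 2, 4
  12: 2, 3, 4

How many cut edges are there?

The edges on the cycle 7-1-10-7 are not bridges since each lies on that cycle.
Every edge lies on some cycle, so there are no bridges.

0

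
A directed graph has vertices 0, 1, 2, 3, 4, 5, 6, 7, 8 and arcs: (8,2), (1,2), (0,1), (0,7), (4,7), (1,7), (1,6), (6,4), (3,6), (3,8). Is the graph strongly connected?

No

There is no directed path from 5 to 7, so the graph is not strongly connected.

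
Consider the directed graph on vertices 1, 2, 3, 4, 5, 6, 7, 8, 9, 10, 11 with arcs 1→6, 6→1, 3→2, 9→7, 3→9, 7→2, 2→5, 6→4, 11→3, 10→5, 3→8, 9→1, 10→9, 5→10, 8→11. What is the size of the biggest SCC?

5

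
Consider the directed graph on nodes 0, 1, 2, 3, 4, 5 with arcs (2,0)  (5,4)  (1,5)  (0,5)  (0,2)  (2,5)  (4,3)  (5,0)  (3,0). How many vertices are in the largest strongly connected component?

5

{0, 2, 3, 4, 5} are all mutually reachable — one SCC of size 5.
{1} is an SCC by itself.
The largest has 5 vertices.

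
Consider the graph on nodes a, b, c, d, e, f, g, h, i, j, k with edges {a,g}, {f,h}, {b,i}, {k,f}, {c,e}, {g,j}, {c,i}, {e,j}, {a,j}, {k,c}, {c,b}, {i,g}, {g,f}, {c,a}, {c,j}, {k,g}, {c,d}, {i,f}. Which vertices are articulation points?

c, f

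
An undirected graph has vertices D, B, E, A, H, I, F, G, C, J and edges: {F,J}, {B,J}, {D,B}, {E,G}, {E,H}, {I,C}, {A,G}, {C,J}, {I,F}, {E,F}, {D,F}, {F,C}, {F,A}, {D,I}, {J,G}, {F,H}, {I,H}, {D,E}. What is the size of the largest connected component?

Starting from A we can reach A, B, C, D, E, F, G, H, I, J. That is one component of size 10.
The largest has 10 vertices.

10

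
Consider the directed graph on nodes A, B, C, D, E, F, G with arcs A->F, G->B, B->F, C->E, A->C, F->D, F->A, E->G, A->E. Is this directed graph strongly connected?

No

There is no directed path from D to C, so the graph is not strongly connected.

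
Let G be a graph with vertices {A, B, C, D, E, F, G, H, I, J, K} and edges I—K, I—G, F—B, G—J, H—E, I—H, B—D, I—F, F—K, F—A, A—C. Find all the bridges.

A-C, A-F, B-D, B-F, E-H, G-I, G-J, H-I

The edges on the cycle I-F-K-I are not bridges since each lies on that cycle.
But removing A—C disconnects A from C; removing J—G disconnects J from G; removing H—E disconnects H from E; removing B—D disconnects B from D — these are bridges.
In total 8 edges are bridges.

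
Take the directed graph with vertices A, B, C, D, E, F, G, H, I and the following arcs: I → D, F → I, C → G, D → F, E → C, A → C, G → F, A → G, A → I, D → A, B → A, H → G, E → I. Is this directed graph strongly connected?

There is no directed path from C to B, so the graph is not strongly connected.

No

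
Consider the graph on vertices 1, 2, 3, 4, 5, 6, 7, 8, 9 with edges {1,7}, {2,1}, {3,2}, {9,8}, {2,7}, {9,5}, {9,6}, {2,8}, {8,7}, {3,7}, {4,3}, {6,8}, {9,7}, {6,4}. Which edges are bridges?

5-9

The edges on the cycle 3-2-1-7-3 are not bridges since each lies on that cycle.
But removing 9—5 disconnects 9 from 5 — this is a bridge.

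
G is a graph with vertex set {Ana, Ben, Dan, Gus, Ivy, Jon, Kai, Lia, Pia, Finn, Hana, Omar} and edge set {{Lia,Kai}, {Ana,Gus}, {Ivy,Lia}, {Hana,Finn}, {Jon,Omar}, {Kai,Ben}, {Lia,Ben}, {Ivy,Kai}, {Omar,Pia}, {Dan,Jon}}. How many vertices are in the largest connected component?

Starting from Finn we can reach Finn, Hana. That is one component of size 2.
Starting from Ana we can reach Ana, Gus. That is one component of size 2.
Starting from Ben we can reach Ben, Ivy, Kai, Lia. That is one component of size 4.
Starting from Dan we can reach Dan, Jon, Pia, Omar. That is one component of size 4.
The largest has 4 vertices.

4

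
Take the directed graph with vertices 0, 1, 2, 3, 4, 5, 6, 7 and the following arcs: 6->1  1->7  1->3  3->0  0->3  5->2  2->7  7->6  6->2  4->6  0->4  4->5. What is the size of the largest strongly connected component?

8

{0, 1, 2, 3, 4, 5, 6, 7} are all mutually reachable — one SCC of size 8.
The largest has 8 vertices.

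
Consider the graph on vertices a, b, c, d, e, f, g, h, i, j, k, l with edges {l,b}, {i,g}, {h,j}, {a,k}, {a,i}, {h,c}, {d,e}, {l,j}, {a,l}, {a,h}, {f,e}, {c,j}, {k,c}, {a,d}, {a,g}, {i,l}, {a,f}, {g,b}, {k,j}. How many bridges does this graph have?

The edges on the cycle a-f-e-d-a are not bridges since each lies on that cycle.
Every edge lies on some cycle, so there are no bridges.

0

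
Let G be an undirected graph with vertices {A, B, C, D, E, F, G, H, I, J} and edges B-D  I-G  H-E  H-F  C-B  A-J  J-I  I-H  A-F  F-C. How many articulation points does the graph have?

5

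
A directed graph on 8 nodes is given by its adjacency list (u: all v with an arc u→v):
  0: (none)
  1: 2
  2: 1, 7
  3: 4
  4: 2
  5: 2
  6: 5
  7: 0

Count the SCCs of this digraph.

{1, 2} are all mutually reachable — one SCC of size 2.
{3} is an SCC by itself.
{4} is an SCC by itself.
{7} is an SCC by itself.
{6} is an SCC by itself.
(and 2 more singleton SCCs)
That gives 7 strongly connected components.

7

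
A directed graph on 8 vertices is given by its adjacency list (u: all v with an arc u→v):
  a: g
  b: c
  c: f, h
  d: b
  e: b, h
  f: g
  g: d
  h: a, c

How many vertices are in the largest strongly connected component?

7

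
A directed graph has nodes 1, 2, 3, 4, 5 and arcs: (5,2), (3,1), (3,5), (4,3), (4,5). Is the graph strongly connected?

There is no directed path from 2 to 5, so the graph is not strongly connected.

No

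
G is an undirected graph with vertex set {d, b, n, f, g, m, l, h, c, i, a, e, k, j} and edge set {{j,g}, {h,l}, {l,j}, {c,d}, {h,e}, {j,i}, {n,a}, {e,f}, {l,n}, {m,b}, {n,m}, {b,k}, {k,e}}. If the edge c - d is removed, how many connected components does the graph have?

3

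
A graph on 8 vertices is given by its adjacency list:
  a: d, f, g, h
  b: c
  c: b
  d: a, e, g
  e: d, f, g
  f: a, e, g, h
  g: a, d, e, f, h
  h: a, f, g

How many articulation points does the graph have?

Removing g, for instance, still leaves 2 components. No single vertex removal increases the component count — the graph has no articulation points.

0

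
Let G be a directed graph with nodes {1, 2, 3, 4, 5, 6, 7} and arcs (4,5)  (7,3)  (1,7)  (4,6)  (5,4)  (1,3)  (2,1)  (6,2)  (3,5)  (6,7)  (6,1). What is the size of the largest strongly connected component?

{1, 2, 3, 4, 5, 6, 7} are all mutually reachable — one SCC of size 7.
The largest has 7 vertices.

7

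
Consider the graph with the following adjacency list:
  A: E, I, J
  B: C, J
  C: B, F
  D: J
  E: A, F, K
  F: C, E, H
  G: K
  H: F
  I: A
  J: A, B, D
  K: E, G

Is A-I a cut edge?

Yes

Removing A-I leaves no path between A and I: the component count goes from 1 to 2. So it is a bridge.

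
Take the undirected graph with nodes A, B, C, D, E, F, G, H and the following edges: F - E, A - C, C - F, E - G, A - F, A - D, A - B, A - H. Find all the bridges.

A-B, A-D, A-H, E-F, E-G

The edges on the cycle A-C-F-A are not bridges since each lies on that cycle.
But removing A - D disconnects A from D; removing A - H disconnects A from H; removing E - G disconnects E from G; removing F - E disconnects F from E — these are bridges.
In total 5 edges are bridges.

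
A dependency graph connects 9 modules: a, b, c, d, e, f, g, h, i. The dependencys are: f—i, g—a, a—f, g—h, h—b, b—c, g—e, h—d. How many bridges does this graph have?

removing g—a disconnects g from a; removing g—e disconnects g from e; removing c—b disconnects c from b; removing b—h disconnects b from h — these are bridges.
In total 8 edges are bridges.

8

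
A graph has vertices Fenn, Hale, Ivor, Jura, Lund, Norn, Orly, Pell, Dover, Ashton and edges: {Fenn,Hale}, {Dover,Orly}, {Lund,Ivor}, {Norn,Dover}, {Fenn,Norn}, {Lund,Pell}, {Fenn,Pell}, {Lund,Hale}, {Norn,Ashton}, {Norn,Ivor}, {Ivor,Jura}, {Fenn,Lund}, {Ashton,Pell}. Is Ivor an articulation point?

Deleting Ivor raises the number of components from 1 to 2, so Ivor is a cut vertex.

Yes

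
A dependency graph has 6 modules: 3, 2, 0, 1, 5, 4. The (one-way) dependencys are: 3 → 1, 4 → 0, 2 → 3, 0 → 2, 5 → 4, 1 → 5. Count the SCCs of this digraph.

{0, 1, 2, 3, 4, 5} are all mutually reachable — one SCC of size 6.
That gives 1 strongly connected component.

1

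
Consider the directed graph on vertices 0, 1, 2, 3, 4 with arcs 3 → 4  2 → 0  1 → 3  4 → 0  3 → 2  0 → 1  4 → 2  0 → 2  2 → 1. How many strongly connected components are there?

1

{0, 1, 2, 3, 4} are all mutually reachable — one SCC of size 5.
That gives 1 strongly connected component.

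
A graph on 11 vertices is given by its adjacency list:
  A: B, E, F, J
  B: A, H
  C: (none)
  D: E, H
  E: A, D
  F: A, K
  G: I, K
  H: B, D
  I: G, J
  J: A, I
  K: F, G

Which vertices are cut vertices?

Removing A increases the component count from 2 to 3, so A is a cut vertex.
By contrast removing H leaves 2 components; it is not a cut vertex. No other vertex is a cut vertex either.

A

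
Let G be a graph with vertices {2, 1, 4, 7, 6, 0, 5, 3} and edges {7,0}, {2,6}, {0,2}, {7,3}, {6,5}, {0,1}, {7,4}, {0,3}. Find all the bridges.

0-1, 0-2, 2-6, 4-7, 5-6

The edges on the cycle 7-0-3-7 are not bridges since each lies on that cycle.
But removing 0—2 disconnects 0 from 2; removing 2—6 disconnects 2 from 6; removing 6—5 disconnects 6 from 5; removing 7—4 disconnects 7 from 4 — these are bridges.
In total 5 edges are bridges.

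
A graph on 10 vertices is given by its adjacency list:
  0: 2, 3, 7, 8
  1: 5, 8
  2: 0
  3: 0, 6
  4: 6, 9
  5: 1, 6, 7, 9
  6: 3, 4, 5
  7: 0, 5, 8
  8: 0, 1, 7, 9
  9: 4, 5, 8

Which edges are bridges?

0-2

The edges on the cycle 8-9-5-1-8 are not bridges since each lies on that cycle.
But removing 2-0 disconnects 2 from 0 — this is a bridge.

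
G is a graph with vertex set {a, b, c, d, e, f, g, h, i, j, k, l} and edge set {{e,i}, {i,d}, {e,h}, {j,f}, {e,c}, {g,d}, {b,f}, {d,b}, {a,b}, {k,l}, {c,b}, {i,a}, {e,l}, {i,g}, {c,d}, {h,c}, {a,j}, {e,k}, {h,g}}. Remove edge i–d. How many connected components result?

i and d are still connected via i-g-d, so the component count stays at 1.

1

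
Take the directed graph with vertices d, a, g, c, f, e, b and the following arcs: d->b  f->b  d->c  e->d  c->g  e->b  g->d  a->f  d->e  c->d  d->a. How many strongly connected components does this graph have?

{c, d, e, g} are all mutually reachable — one SCC of size 4.
{a} is an SCC by itself.
{b} is an SCC by itself.
{f} is an SCC by itself.
That gives 4 strongly connected components.

4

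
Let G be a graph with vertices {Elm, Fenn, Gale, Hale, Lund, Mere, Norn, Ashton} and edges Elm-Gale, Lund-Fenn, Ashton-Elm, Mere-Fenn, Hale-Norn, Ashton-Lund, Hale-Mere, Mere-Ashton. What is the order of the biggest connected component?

8

Starting from Elm we can reach Elm, Fenn, Gale, Hale, Lund, Mere, Norn, Ashton. That is one component of size 8.
The largest has 8 vertices.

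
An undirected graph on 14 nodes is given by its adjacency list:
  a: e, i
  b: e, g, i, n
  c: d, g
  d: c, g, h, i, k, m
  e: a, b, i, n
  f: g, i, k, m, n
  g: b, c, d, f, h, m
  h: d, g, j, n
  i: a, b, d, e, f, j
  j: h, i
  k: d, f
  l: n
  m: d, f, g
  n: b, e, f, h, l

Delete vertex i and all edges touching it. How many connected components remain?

1

With i gone, the remaining components are: {a, b, c, d, e, f, g, h, j, k, l, m, n}.
That is 1 component.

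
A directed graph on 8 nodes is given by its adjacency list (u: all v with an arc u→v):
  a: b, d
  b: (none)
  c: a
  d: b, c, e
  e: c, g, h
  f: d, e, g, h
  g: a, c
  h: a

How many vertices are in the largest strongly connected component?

{a, c, d, e, g, h} are all mutually reachable — one SCC of size 6.
{b} is an SCC by itself.
{f} is an SCC by itself.
The largest has 6 vertices.

6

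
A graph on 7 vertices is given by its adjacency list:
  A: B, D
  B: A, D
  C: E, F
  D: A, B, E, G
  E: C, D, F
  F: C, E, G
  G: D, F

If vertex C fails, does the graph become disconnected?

Deleting C leaves 1 component (was 1) (its neighbors E, F remain connected to each other), so C is not a cut vertex.

No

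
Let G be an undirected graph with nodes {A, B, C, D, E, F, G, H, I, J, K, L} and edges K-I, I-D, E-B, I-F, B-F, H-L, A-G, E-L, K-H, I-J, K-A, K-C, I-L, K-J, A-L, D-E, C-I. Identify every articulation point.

A

Removing A increases the component count from 1 to 2, so A is a cut vertex.
By contrast removing G leaves 1 component; it is not a cut vertex. No other vertex is a cut vertex either.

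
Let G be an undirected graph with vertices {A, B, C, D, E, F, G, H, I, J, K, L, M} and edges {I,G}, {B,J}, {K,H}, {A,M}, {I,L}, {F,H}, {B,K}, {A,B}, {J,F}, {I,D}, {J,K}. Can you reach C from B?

No

The component containing B is {A, B, F, H, J, K, M}, and C is not in it.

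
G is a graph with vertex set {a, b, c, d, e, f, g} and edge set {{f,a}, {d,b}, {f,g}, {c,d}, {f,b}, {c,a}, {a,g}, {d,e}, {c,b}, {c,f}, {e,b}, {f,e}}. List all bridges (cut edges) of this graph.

The edges on the cycle c-d-e-f-c are not bridges since each lies on that cycle.
Every edge lies on some cycle, so there are no bridges.

none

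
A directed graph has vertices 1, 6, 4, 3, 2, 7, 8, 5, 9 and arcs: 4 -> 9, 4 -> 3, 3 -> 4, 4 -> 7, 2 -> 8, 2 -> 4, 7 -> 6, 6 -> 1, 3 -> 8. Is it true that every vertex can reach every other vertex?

No

There is no directed path from 8 to 4, so the graph is not strongly connected.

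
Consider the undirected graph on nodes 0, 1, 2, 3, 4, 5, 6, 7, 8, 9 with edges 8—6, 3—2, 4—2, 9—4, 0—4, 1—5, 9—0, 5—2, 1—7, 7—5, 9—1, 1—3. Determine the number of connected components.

Starting from 6 we can reach 6, 8. That is one component of size 2.
Starting from 0 we can reach 0, 1, 2, 3, 4, 5, 7, 9. That is one component of size 8.
Total: 2 components.

2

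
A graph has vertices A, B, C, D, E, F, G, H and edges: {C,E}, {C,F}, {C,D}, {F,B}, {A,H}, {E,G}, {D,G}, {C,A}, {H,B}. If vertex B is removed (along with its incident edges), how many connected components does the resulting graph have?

1

With B gone, the remaining components are: {A, C, D, E, F, G, H}.
That is 1 component.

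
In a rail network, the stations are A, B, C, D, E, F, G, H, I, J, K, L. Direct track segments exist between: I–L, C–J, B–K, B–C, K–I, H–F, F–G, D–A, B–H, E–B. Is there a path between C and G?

From C we can reach B, C, E, F, G, H, I, J, K, L, which includes G.

Yes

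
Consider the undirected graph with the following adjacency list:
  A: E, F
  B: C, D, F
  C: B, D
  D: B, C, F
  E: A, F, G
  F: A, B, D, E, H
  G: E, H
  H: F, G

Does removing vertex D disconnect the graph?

Deleting D leaves 1 component (was 1) (its neighbors B, C, F remain connected to each other), so D is not a cut vertex.

No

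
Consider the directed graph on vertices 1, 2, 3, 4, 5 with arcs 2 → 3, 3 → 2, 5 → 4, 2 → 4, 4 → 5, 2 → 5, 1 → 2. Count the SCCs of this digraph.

3

{2, 3} are all mutually reachable — one SCC of size 2.
{4, 5} are all mutually reachable — one SCC of size 2.
{1} is an SCC by itself.
That gives 3 strongly connected components.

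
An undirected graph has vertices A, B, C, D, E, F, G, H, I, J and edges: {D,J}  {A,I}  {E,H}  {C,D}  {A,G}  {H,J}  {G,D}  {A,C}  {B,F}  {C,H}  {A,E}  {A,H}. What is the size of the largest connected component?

Starting from B we can reach B, F. That is one component of size 2.
Starting from A we can reach A, C, D, E, G, H, I, J. That is one component of size 8.
The largest has 8 vertices.

8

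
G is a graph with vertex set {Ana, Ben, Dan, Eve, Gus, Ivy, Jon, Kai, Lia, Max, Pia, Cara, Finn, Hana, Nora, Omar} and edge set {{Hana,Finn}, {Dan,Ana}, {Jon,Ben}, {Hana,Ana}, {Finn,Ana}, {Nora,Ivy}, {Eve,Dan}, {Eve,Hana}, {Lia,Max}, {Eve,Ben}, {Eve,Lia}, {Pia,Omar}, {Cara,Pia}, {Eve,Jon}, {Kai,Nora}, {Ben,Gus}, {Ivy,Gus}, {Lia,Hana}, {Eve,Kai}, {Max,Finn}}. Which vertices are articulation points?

Eve, Pia

Removing Eve increases the component count from 2 to 3, so Eve is a cut vertex.
Removing Pia increases the component count from 2 to 3, so Pia is a cut vertex.
By contrast removing Lia leaves 2 components; it is not a cut vertex. No other vertex is a cut vertex either.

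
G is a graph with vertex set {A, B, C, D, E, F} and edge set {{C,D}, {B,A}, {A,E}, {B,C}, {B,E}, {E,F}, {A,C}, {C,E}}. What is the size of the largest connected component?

6

Starting from A we can reach A, B, C, D, E, F. That is one component of size 6.
The largest has 6 vertices.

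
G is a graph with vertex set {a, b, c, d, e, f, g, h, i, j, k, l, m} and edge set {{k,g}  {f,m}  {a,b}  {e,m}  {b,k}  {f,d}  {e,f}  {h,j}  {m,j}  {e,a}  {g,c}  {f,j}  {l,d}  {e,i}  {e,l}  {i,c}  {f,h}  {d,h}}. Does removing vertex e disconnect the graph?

Yes

Deleting e raises the number of components from 1 to 2, so e is a cut vertex.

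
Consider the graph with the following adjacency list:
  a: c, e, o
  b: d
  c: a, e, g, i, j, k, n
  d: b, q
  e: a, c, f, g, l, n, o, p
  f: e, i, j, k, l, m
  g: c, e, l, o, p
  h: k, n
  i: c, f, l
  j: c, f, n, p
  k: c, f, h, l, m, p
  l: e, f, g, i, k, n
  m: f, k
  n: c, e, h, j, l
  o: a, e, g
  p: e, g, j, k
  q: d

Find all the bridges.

b-d, d-q

The edges on the cycle l-i-f-m-k-l are not bridges since each lies on that cycle.
But removing b-d disconnects b from d; removing q-d disconnects q from d — these are bridges.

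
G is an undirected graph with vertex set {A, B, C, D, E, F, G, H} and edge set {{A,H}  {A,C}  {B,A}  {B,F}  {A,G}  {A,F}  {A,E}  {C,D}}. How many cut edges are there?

The edges on the cycle B-A-F-B are not bridges since each lies on that cycle.
But removing A - H disconnects A from H; removing A - G disconnects A from G; removing C - D disconnects C from D; removing A - C disconnects A from C — these are bridges.
In total 5 edges are bridges.

5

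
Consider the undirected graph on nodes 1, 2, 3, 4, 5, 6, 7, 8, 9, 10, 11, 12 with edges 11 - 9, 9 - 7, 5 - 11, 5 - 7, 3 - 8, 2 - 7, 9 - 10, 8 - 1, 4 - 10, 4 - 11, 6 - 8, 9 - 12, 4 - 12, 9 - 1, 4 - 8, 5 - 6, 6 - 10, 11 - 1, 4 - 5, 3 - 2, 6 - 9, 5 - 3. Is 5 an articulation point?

No

Deleting 5 leaves 1 component (was 1) (its neighbors 3, 4, 6, 7, 11 remain connected to each other), so 5 is not a cut vertex.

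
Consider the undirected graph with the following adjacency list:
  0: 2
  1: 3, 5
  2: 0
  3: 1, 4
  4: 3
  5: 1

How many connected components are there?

2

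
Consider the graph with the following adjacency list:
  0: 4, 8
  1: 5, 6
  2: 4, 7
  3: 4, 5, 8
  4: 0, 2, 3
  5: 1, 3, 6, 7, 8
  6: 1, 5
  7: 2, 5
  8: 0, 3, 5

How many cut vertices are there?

1

Removing 5 increases the component count from 1 to 2, so 5 is a cut vertex.
By contrast removing 3 leaves 1 component; it is not a cut vertex. No other vertex is a cut vertex either.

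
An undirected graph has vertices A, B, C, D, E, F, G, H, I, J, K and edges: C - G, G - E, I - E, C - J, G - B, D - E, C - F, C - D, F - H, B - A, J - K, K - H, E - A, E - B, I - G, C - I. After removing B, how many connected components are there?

With B gone, the remaining components are: {A, C, D, E, F, G, H, I, J, K}.
That is 1 component.

1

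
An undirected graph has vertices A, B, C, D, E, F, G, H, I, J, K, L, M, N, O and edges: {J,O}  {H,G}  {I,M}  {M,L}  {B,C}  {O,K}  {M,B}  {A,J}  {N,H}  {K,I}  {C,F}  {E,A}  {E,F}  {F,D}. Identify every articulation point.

Removing F increases the component count from 2 to 3, so F is a cut vertex.
Removing H increases the component count from 2 to 3, so H is a cut vertex.
Removing M increases the component count from 2 to 3, so M is a cut vertex.
By contrast removing L leaves 2 components; it is not a cut vertex. No other vertex is a cut vertex either.

F, H, M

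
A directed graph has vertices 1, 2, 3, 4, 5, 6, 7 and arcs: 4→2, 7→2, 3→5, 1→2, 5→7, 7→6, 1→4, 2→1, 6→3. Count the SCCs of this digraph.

{3, 5, 6, 7} are all mutually reachable — one SCC of size 4.
{1, 2, 4} are all mutually reachable — one SCC of size 3.
That gives 2 strongly connected components.

2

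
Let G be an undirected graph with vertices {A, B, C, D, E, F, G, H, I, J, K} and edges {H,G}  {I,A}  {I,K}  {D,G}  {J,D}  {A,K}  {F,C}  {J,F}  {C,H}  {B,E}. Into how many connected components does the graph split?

3

Starting from B we can reach B, E. That is one component of size 2.
Starting from A we can reach A, I, K. That is one component of size 3.
Starting from C we can reach C, D, F, G, H, J. That is one component of size 6.
Total: 3 components.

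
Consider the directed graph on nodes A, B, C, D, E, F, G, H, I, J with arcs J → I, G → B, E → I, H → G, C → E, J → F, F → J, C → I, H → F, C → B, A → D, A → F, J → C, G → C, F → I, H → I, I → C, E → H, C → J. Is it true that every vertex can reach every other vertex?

No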